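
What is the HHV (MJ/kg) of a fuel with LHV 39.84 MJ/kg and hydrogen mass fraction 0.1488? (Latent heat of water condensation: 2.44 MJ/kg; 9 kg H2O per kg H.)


HHV = LHV + H_frac * 9 * 2.44
= 39.84 + 0.1488 * 9 * 2.44
= 43.1076 MJ/kg

43.1076 MJ/kg


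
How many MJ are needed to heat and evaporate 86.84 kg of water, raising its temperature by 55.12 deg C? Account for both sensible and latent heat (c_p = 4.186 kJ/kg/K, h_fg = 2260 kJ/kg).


E = m_water * (4.186 * dT + 2260) / 1000
= 86.84 * (4.186 * 55.12 + 2260) / 1000
= 216.2952 MJ

216.2952 MJ


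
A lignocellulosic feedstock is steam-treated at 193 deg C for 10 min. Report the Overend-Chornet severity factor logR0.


logR0 = log10(t * exp((T - 100) / 14.75))
= log10(10 * exp((193 - 100) / 14.75))
= 3.7383

3.7383


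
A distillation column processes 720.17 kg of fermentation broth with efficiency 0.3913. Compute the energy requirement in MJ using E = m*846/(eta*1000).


E = m * 846 / (eta * 1000)
= 720.17 * 846 / (0.3913 * 1000)
= 1557.0248 MJ

1557.0248 MJ


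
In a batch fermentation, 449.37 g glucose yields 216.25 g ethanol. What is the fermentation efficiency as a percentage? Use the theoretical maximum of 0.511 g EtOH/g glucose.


Fermentation efficiency = (actual / (0.511 * glucose)) * 100
= (216.25 / (0.511 * 449.37)) * 100
= 94.1740%

94.1740%


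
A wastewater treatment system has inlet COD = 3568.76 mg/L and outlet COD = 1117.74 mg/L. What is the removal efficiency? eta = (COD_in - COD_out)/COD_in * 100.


eta = (COD_in - COD_out) / COD_in * 100
= (3568.76 - 1117.74) / 3568.76 * 100
= 68.6799%

68.6799%


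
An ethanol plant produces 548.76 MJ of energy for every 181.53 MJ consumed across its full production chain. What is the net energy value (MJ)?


NEV = E_out - E_in
= 548.76 - 181.53
= 367.2300 MJ

367.2300 MJ


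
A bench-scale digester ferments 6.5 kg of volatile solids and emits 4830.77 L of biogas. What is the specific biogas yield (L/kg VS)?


Y = V / VS
= 4830.77 / 6.5
= 743.1954 L/kg VS

743.1954 L/kg VS


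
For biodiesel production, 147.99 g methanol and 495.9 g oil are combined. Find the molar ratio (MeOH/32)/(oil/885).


Molar ratio = n_MeOH / n_oil = (MeOH/32) / (oil/885) = (MeOH * 885) / (32 * oil)
= (147.99 * 885) / (32 * 495.9)
= 8.2534

8.2534


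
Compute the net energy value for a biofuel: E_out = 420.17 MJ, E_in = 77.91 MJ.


NEV = E_out - E_in
= 420.17 - 77.91
= 342.2600 MJ

342.2600 MJ


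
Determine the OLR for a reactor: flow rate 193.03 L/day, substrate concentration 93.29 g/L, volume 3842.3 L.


OLR = Q * S / V
= 193.03 * 93.29 / 3842.3
= 4.6867 g/L/day

4.6867 g/L/day


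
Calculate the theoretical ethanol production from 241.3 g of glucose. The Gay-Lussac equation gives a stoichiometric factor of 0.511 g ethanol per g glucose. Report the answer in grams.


Theoretical ethanol yield: m_EtOH = 0.511 * m_glucose
m_EtOH = 0.511 * 241.3 = 123.3043 g

123.3043 g


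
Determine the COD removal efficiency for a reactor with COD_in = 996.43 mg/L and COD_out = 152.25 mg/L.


eta = (COD_in - COD_out) / COD_in * 100
= (996.43 - 152.25) / 996.43 * 100
= 84.7205%

84.7205%


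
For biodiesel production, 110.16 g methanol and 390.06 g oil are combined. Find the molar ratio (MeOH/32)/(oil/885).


Molar ratio = n_MeOH / n_oil = (MeOH/32) / (oil/885) = (MeOH * 885) / (32 * oil)
= (110.16 * 885) / (32 * 390.06)
= 7.8106

7.8106


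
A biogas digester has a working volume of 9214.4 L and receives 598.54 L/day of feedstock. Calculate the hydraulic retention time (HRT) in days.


HRT = V / Q
= 9214.4 / 598.54
= 15.3948 days

15.3948 days


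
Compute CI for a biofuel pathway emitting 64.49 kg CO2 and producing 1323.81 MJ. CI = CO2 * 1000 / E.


CI = CO2 * 1000 / E
= 64.49 * 1000 / 1323.81
= 48.7155 g CO2/MJ

48.7155 g CO2/MJ


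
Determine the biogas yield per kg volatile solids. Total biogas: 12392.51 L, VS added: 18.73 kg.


Y = V / VS
= 12392.51 / 18.73
= 661.6396 L/kg VS

661.6396 L/kg VS


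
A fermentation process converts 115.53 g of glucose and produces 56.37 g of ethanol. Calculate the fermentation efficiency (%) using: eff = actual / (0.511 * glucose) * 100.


Fermentation efficiency = (actual / (0.511 * glucose)) * 100
= (56.37 / (0.511 * 115.53)) * 100
= 95.4844%

95.4844%


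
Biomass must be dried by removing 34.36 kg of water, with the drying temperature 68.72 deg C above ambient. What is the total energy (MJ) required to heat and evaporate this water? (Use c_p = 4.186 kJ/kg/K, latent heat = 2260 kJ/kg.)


E = m_water * (4.186 * dT + 2260) / 1000
= 34.36 * (4.186 * 68.72 + 2260) / 1000
= 87.5377 MJ

87.5377 MJ


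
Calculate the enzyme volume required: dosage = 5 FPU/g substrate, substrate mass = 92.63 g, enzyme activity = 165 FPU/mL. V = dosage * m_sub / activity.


V = dosage * m_sub / activity
V = 5 * 92.63 / 165
V = 2.8070 mL

2.8070 mL


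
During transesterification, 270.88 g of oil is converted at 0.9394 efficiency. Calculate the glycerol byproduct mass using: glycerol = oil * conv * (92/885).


glycerol = oil * conv * (92/885)
= 270.88 * 0.9394 * 92 / 885
= 26.4528 g

26.4528 g


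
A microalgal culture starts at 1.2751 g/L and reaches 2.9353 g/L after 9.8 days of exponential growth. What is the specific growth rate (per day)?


mu = ln(X2/X1) / dt
= ln(2.9353/1.2751) / 9.8
= 0.0851 per day

0.0851 per day


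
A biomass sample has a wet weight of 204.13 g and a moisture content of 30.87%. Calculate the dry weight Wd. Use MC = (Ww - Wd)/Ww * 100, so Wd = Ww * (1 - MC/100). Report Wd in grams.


Wd = Ww * (1 - MC/100)
= 204.13 * (1 - 30.87/100)
= 141.1151 g

141.1151 g


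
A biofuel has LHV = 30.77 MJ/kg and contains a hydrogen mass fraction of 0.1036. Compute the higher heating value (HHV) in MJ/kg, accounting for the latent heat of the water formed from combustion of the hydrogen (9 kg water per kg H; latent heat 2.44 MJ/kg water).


HHV = LHV + H_frac * 9 * 2.44
= 30.77 + 0.1036 * 9 * 2.44
= 33.0451 MJ/kg

33.0451 MJ/kg


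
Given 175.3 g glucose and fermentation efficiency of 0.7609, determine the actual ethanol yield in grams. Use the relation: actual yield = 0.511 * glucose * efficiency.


Actual ethanol: m = 0.511 * 175.3 * 0.7609
m = 68.1601 g

68.1601 g


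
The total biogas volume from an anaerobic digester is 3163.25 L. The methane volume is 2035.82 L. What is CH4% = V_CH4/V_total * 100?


CH4% = V_CH4 / V_total * 100
= 2035.82 / 3163.25 * 100
= 64.3585%

64.3585%


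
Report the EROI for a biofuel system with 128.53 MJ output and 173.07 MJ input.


EROI = E_out / E_in
= 128.53 / 173.07
= 0.7426

0.7426


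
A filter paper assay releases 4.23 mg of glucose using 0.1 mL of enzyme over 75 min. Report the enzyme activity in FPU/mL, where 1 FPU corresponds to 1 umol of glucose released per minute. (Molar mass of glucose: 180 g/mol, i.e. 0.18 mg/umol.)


Activity = glucose_mg / (0.18 mg/umol * V_mL * t_min)
= 4.23 / (0.18 * 0.1 * 75)
= 3.1333 FPU/mL

3.1333 FPU/mL


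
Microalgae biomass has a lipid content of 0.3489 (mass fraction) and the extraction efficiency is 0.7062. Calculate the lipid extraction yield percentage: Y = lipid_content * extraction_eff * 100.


Y = lipid_content * extraction_eff * 100
= 0.3489 * 0.7062 * 100
= 24.6393%

24.6393%


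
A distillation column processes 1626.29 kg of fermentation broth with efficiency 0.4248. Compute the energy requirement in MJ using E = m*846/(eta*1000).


E = m * 846 / (eta * 1000)
= 1626.29 * 846 / (0.4248 * 1000)
= 3238.7979 MJ

3238.7979 MJ


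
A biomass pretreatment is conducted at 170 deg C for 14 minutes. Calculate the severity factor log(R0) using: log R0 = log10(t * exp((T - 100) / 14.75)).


logR0 = log10(t * exp((T - 100) / 14.75))
= log10(14 * exp((170 - 100) / 14.75))
= 3.2072

3.2072


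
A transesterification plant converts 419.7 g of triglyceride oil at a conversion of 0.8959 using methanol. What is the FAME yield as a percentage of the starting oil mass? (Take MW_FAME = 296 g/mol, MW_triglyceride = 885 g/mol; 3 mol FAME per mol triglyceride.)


m_FAME = oil * conv * (3 * 296 / 885) = oil * conv * (888/885)
= 419.7 * 0.8959 * 888 / 885
= 377.2838 g
Y = m_FAME / oil * 100 = conv * (888/885) * 100
= 0.8959 * 888 / 885 * 100
= 89.89%

89.89%


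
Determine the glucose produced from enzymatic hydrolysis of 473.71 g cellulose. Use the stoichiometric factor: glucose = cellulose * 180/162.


glucose = cellulose * 180/162
= 473.71 * 180/162
= 526.3444 g

526.3444 g


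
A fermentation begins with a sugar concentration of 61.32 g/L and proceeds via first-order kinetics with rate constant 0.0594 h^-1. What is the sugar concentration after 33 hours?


S = S0 * exp(-k * t)
S = 61.32 * exp(-0.0594 * 33)
S = 8.6357 g/L

8.6357 g/L


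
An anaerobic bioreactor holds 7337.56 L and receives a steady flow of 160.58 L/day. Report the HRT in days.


HRT = V / Q
= 7337.56 / 160.58
= 45.6941 days

45.6941 days


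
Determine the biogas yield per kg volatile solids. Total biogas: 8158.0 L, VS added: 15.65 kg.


Y = V / VS
= 8158.0 / 15.65
= 521.2780 L/kg VS

521.2780 L/kg VS


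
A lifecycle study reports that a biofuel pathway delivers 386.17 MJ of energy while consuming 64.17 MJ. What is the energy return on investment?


EROI = E_out / E_in
= 386.17 / 64.17
= 6.0179

6.0179


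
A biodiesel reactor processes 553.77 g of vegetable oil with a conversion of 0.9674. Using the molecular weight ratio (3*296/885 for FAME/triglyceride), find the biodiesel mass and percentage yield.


m_FAME = oil * conv * (3 * 296 / 885) = oil * conv * (888/885)
= 553.77 * 0.9674 * 888 / 885
= 537.5331 g
Y = m_FAME / oil * 100 = conv * (888/885) * 100
= 0.9674 * 888 / 885 * 100
= 97.07%

537.5331 g FAME; Y = 97.07%


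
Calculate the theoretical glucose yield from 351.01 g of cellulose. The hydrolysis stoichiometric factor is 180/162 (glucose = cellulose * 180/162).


glucose = cellulose * 180/162
= 351.01 * 180/162
= 390.0111 g

390.0111 g


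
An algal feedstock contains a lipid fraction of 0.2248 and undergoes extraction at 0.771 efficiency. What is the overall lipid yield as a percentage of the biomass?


Y = lipid_content * extraction_eff * 100
= 0.2248 * 0.771 * 100
= 17.3321%

17.3321%


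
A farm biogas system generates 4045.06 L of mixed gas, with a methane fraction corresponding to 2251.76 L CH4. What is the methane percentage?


CH4% = V_CH4 / V_total * 100
= 2251.76 / 4045.06 * 100
= 55.6669%

55.6669%


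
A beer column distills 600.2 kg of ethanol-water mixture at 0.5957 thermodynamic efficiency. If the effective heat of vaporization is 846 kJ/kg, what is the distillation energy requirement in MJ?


E = m * 846 / (eta * 1000)
= 600.2 * 846 / (0.5957 * 1000)
= 852.3908 MJ

852.3908 MJ


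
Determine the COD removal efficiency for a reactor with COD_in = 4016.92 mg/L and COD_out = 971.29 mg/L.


eta = (COD_in - COD_out) / COD_in * 100
= (4016.92 - 971.29) / 4016.92 * 100
= 75.8200%

75.8200%


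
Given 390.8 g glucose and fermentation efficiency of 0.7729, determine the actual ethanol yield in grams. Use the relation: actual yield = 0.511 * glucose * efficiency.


Actual ethanol: m = 0.511 * 390.8 * 0.7729
m = 154.3472 g

154.3472 g


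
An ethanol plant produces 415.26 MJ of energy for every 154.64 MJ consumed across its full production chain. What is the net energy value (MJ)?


NEV = E_out - E_in
= 415.26 - 154.64
= 260.6200 MJ

260.6200 MJ


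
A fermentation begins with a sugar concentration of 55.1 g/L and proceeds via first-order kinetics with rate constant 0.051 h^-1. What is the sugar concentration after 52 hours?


S = S0 * exp(-k * t)
S = 55.1 * exp(-0.051 * 52)
S = 3.8851 g/L

3.8851 g/L


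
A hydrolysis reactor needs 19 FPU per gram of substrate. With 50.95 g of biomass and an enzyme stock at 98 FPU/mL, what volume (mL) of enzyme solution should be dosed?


V = dosage * m_sub / activity
V = 19 * 50.95 / 98
V = 9.8781 mL

9.8781 mL


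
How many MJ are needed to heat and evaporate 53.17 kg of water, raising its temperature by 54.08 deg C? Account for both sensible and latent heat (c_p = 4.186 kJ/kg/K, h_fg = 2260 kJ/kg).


E = m_water * (4.186 * dT + 2260) / 1000
= 53.17 * (4.186 * 54.08 + 2260) / 1000
= 132.2008 MJ

132.2008 MJ


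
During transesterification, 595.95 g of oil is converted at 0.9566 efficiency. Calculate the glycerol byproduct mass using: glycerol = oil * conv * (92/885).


glycerol = oil * conv * (92/885)
= 595.95 * 0.9566 * 92 / 885
= 59.2632 g

59.2632 g


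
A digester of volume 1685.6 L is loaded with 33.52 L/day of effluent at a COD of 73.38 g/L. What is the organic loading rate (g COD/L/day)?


OLR = Q * S / V
= 33.52 * 73.38 / 1685.6
= 1.4592 g/L/day

1.4592 g/L/day


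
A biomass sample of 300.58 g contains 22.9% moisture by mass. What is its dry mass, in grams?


Wd = Ww * (1 - MC/100)
= 300.58 * (1 - 22.9/100)
= 231.7472 g

231.7472 g


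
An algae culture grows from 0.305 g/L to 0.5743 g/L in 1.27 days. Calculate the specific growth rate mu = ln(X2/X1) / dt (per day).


mu = ln(X2/X1) / dt
= ln(0.5743/0.305) / 1.27
= 0.4983 per day

0.4983 per day


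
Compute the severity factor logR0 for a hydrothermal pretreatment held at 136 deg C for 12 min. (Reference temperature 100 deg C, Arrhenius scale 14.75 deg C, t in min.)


logR0 = log10(t * exp((T - 100) / 14.75))
= log10(12 * exp((136 - 100) / 14.75))
= 2.1392

2.1392


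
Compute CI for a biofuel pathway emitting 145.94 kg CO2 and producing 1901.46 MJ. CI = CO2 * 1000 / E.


CI = CO2 * 1000 / E
= 145.94 * 1000 / 1901.46
= 76.7515 g CO2/MJ

76.7515 g CO2/MJ


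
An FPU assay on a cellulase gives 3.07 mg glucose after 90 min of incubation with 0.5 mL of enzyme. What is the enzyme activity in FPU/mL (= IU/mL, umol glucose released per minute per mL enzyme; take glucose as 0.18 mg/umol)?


Activity = glucose_mg / (0.18 mg/umol * V_mL * t_min)
= 3.07 / (0.18 * 0.5 * 90)
= 0.3790 FPU/mL

0.3790 FPU/mL


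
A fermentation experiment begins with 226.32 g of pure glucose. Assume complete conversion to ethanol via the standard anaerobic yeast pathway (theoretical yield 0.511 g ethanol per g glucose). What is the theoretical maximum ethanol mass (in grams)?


Theoretical ethanol yield: m_EtOH = 0.511 * m_glucose
m_EtOH = 0.511 * 226.32 = 115.6495 g

115.6495 g


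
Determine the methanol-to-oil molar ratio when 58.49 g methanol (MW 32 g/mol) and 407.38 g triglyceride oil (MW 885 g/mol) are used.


Molar ratio = n_MeOH / n_oil = (MeOH/32) / (oil/885) = (MeOH * 885) / (32 * oil)
= (58.49 * 885) / (32 * 407.38)
= 3.9708

3.9708


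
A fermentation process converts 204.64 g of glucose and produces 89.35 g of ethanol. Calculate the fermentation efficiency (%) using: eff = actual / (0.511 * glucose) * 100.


Fermentation efficiency = (actual / (0.511 * glucose)) * 100
= (89.35 / (0.511 * 204.64)) * 100
= 85.4443%

85.4443%


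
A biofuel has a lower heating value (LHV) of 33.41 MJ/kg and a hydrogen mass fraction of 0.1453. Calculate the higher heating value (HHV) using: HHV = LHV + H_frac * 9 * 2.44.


HHV = LHV + H_frac * 9 * 2.44
= 33.41 + 0.1453 * 9 * 2.44
= 36.6008 MJ/kg

36.6008 MJ/kg


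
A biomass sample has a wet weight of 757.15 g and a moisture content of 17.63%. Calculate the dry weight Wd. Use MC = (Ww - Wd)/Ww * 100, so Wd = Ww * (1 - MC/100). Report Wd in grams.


Wd = Ww * (1 - MC/100)
= 757.15 * (1 - 17.63/100)
= 623.6645 g

623.6645 g


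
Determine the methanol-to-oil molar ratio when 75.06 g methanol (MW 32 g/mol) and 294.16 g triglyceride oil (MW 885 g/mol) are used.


Molar ratio = n_MeOH / n_oil = (MeOH/32) / (oil/885) = (MeOH * 885) / (32 * oil)
= (75.06 * 885) / (32 * 294.16)
= 7.0570

7.0570


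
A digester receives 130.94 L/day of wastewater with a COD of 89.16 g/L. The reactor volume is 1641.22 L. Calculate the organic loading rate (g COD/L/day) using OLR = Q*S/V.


OLR = Q * S / V
= 130.94 * 89.16 / 1641.22
= 7.1134 g/L/day

7.1134 g/L/day


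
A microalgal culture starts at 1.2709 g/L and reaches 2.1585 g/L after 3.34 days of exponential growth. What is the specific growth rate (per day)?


mu = ln(X2/X1) / dt
= ln(2.1585/1.2709) / 3.34
= 0.1586 per day

0.1586 per day


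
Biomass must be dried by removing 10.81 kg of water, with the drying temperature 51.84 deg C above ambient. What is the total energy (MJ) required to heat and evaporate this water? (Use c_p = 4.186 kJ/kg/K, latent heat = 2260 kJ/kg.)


E = m_water * (4.186 * dT + 2260) / 1000
= 10.81 * (4.186 * 51.84 + 2260) / 1000
= 26.7764 MJ

26.7764 MJ


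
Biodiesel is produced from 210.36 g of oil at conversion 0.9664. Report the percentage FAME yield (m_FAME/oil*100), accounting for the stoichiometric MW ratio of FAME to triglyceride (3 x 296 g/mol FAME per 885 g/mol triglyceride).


m_FAME = oil * conv * (3 * 296 / 885) = oil * conv * (888/885)
= 210.36 * 0.9664 * 888 / 885
= 203.9810 g
Y = m_FAME / oil * 100 = conv * (888/885) * 100
= 0.9664 * 888 / 885 * 100
= 96.97%

96.97%


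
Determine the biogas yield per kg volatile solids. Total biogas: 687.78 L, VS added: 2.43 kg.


Y = V / VS
= 687.78 / 2.43
= 283.0370 L/kg VS

283.0370 L/kg VS


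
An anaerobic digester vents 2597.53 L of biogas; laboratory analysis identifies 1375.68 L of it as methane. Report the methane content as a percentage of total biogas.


CH4% = V_CH4 / V_total * 100
= 1375.68 / 2597.53 * 100
= 52.9611%

52.9611%


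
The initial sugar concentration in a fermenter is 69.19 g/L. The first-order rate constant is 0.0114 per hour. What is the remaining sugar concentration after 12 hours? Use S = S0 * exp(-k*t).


S = S0 * exp(-k * t)
S = 69.19 * exp(-0.0114 * 12)
S = 60.3437 g/L

60.3437 g/L


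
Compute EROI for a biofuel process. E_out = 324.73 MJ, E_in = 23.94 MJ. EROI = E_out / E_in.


EROI = E_out / E_in
= 324.73 / 23.94
= 13.5643

13.5643


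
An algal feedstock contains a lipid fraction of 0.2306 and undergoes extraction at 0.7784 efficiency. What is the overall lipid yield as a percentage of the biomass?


Y = lipid_content * extraction_eff * 100
= 0.2306 * 0.7784 * 100
= 17.9499%

17.9499%


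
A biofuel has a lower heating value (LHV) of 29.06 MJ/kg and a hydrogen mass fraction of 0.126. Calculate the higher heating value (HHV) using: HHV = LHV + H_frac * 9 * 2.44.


HHV = LHV + H_frac * 9 * 2.44
= 29.06 + 0.126 * 9 * 2.44
= 31.8270 MJ/kg

31.8270 MJ/kg


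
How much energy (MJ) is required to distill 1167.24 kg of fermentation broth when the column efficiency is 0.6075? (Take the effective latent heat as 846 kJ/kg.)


E = m * 846 / (eta * 1000)
= 1167.24 * 846 / (0.6075 * 1000)
= 1625.4898 MJ

1625.4898 MJ


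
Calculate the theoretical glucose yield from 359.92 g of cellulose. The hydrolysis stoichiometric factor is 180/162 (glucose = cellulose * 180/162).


glucose = cellulose * 180/162
= 359.92 * 180/162
= 399.9111 g

399.9111 g


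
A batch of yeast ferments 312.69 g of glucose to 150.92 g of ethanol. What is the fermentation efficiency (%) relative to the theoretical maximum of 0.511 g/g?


Fermentation efficiency = (actual / (0.511 * glucose)) * 100
= (150.92 / (0.511 * 312.69)) * 100
= 94.4522%

94.4522%


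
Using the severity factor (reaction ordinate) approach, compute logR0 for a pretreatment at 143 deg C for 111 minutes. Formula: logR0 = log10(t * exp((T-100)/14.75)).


logR0 = log10(t * exp((T - 100) / 14.75))
= log10(111 * exp((143 - 100) / 14.75))
= 3.3114

3.3114


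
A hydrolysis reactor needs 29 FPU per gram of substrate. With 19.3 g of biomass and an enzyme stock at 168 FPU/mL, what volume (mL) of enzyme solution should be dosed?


V = dosage * m_sub / activity
V = 29 * 19.3 / 168
V = 3.3315 mL

3.3315 mL


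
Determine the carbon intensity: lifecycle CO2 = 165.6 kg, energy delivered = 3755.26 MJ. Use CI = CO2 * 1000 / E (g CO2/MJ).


CI = CO2 * 1000 / E
= 165.6 * 1000 / 3755.26
= 44.0981 g CO2/MJ

44.0981 g CO2/MJ


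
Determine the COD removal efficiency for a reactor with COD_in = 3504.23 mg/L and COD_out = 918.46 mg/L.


eta = (COD_in - COD_out) / COD_in * 100
= (3504.23 - 918.46) / 3504.23 * 100
= 73.7900%

73.7900%


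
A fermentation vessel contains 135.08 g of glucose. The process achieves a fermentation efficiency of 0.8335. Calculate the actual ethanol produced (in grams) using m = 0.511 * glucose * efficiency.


Actual ethanol: m = 0.511 * 135.08 * 0.8335
m = 57.5331 g

57.5331 g


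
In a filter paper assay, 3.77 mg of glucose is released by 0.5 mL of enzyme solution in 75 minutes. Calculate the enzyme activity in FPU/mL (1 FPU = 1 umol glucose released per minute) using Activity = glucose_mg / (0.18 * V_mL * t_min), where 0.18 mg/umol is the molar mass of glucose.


Activity = glucose_mg / (0.18 mg/umol * V_mL * t_min)
= 3.77 / (0.18 * 0.5 * 75)
= 0.5585 FPU/mL

0.5585 FPU/mL


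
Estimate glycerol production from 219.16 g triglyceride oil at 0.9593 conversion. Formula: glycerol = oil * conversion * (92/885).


glycerol = oil * conv * (92/885)
= 219.16 * 0.9593 * 92 / 885
= 21.8555 g

21.8555 g


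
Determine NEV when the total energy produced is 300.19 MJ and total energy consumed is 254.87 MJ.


NEV = E_out - E_in
= 300.19 - 254.87
= 45.3200 MJ

45.3200 MJ


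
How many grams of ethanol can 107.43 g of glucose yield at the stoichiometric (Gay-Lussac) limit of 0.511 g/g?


Theoretical ethanol yield: m_EtOH = 0.511 * m_glucose
m_EtOH = 0.511 * 107.43 = 54.8967 g

54.8967 g


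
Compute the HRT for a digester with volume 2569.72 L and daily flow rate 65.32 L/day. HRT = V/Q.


HRT = V / Q
= 2569.72 / 65.32
= 39.3405 days

39.3405 days


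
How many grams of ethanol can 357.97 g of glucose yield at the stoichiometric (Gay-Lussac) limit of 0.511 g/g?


Theoretical ethanol yield: m_EtOH = 0.511 * m_glucose
m_EtOH = 0.511 * 357.97 = 182.9227 g

182.9227 g


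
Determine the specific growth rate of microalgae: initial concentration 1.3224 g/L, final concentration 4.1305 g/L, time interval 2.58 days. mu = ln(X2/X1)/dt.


mu = ln(X2/X1) / dt
= ln(4.1305/1.3224) / 2.58
= 0.4415 per day

0.4415 per day


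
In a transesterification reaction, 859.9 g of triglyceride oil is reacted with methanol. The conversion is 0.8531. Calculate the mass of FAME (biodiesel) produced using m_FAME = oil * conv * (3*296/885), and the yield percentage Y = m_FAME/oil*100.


m_FAME = oil * conv * (3 * 296 / 885) = oil * conv * (888/885)
= 859.9 * 0.8531 * 888 / 885
= 736.0674 g
Y = m_FAME / oil * 100 = conv * (888/885) * 100
= 0.8531 * 888 / 885 * 100
= 85.60%

736.0674 g FAME; Y = 85.60%


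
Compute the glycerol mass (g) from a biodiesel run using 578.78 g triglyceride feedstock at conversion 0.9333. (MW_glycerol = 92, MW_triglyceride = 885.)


glycerol = oil * conv * (92/885)
= 578.78 * 0.9333 * 92 / 885
= 56.1538 g

56.1538 g


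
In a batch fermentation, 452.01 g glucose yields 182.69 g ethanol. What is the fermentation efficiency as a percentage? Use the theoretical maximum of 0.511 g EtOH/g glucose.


Fermentation efficiency = (actual / (0.511 * glucose)) * 100
= (182.69 / (0.511 * 452.01)) * 100
= 79.0944%

79.0944%


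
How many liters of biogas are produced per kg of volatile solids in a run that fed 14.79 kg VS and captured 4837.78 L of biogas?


Y = V / VS
= 4837.78 / 14.79
= 327.0980 L/kg VS

327.0980 L/kg VS


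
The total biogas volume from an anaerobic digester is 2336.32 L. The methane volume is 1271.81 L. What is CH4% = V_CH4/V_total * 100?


CH4% = V_CH4 / V_total * 100
= 1271.81 / 2336.32 * 100
= 54.4365%

54.4365%


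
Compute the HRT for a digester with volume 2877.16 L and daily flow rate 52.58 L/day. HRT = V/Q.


HRT = V / Q
= 2877.16 / 52.58
= 54.7197 days

54.7197 days


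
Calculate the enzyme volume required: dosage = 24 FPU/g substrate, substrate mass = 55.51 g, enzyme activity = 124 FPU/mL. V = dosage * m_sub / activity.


V = dosage * m_sub / activity
V = 24 * 55.51 / 124
V = 10.7439 mL

10.7439 mL


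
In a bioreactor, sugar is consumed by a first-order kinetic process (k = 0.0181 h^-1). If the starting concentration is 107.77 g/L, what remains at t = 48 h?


S = S0 * exp(-k * t)
S = 107.77 * exp(-0.0181 * 48)
S = 45.2046 g/L

45.2046 g/L


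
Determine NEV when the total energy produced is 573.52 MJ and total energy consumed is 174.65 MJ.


NEV = E_out - E_in
= 573.52 - 174.65
= 398.8700 MJ

398.8700 MJ


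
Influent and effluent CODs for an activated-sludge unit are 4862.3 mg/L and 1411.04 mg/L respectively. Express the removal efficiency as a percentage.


eta = (COD_in - COD_out) / COD_in * 100
= (4862.3 - 1411.04) / 4862.3 * 100
= 70.9800%

70.9800%


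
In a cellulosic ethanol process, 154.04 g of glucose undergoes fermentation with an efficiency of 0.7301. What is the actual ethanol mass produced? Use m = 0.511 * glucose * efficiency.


Actual ethanol: m = 0.511 * 154.04 * 0.7301
m = 57.4694 g

57.4694 g


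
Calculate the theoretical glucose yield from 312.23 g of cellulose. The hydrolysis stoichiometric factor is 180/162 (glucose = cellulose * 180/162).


glucose = cellulose * 180/162
= 312.23 * 180/162
= 346.9222 g

346.9222 g


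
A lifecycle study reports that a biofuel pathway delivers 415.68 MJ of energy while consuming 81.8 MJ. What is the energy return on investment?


EROI = E_out / E_in
= 415.68 / 81.8
= 5.0817

5.0817


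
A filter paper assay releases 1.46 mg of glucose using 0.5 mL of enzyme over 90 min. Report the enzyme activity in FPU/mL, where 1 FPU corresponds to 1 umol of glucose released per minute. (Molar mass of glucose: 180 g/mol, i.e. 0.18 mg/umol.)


Activity = glucose_mg / (0.18 mg/umol * V_mL * t_min)
= 1.46 / (0.18 * 0.5 * 90)
= 0.1802 FPU/mL

0.1802 FPU/mL


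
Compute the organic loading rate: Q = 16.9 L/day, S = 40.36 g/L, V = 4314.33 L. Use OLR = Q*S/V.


OLR = Q * S / V
= 16.9 * 40.36 / 4314.33
= 0.1581 g/L/day

0.1581 g/L/day


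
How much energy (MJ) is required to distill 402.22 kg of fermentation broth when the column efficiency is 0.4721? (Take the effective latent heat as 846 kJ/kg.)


E = m * 846 / (eta * 1000)
= 402.22 * 846 / (0.4721 * 1000)
= 720.7755 MJ

720.7755 MJ


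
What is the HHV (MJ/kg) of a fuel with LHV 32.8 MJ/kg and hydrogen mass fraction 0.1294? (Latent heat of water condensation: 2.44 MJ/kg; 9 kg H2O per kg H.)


HHV = LHV + H_frac * 9 * 2.44
= 32.8 + 0.1294 * 9 * 2.44
= 35.6416 MJ/kg

35.6416 MJ/kg


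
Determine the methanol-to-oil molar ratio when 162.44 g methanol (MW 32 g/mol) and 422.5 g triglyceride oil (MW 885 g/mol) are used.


Molar ratio = n_MeOH / n_oil = (MeOH/32) / (oil/885) = (MeOH * 885) / (32 * oil)
= (162.44 * 885) / (32 * 422.5)
= 10.6331

10.6331


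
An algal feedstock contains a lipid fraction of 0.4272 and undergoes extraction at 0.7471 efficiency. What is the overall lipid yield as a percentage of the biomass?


Y = lipid_content * extraction_eff * 100
= 0.4272 * 0.7471 * 100
= 31.9161%

31.9161%


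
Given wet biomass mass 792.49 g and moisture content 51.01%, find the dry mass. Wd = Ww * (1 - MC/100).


Wd = Ww * (1 - MC/100)
= 792.49 * (1 - 51.01/100)
= 388.2409 g

388.2409 g


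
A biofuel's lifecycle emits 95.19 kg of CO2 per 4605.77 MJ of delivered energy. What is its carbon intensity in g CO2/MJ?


CI = CO2 * 1000 / E
= 95.19 * 1000 / 4605.77
= 20.6676 g CO2/MJ

20.6676 g CO2/MJ


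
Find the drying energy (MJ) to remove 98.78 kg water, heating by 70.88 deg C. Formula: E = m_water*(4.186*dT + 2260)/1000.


E = m_water * (4.186 * dT + 2260) / 1000
= 98.78 * (4.186 * 70.88 + 2260) / 1000
= 252.5512 MJ

252.5512 MJ


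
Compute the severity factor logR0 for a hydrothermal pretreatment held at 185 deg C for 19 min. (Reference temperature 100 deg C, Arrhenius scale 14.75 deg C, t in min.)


logR0 = log10(t * exp((T - 100) / 14.75))
= log10(19 * exp((185 - 100) / 14.75))
= 3.7815

3.7815


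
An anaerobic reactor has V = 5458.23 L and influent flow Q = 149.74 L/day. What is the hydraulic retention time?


HRT = V / Q
= 5458.23 / 149.74
= 36.4514 days

36.4514 days


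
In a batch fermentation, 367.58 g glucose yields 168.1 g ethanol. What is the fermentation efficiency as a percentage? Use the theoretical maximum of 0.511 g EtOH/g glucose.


Fermentation efficiency = (actual / (0.511 * glucose)) * 100
= (168.1 / (0.511 * 367.58)) * 100
= 89.4942%

89.4942%


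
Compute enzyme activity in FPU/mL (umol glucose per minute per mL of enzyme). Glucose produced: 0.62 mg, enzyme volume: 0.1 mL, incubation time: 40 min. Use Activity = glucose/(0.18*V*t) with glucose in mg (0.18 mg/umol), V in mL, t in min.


Activity = glucose_mg / (0.18 mg/umol * V_mL * t_min)
= 0.62 / (0.18 * 0.1 * 40)
= 0.8611 FPU/mL

0.8611 FPU/mL


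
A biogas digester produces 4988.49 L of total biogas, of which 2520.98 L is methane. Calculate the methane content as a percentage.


CH4% = V_CH4 / V_total * 100
= 2520.98 / 4988.49 * 100
= 50.5359%

50.5359%


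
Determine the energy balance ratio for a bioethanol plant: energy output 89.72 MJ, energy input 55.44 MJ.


EROI = E_out / E_in
= 89.72 / 55.44
= 1.6183

1.6183


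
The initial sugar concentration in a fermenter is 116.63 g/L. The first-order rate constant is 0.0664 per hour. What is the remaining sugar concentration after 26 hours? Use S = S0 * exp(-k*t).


S = S0 * exp(-k * t)
S = 116.63 * exp(-0.0664 * 26)
S = 20.7513 g/L

20.7513 g/L


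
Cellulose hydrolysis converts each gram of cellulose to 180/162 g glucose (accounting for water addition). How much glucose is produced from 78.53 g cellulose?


glucose = cellulose * 180/162
= 78.53 * 180/162
= 87.2556 g

87.2556 g


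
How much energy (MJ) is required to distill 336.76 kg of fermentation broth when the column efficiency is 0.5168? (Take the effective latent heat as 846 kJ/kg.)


E = m * 846 / (eta * 1000)
= 336.76 * 846 / (0.5168 * 1000)
= 551.2751 MJ

551.2751 MJ


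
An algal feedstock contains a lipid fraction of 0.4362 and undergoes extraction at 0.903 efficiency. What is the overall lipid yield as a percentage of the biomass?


Y = lipid_content * extraction_eff * 100
= 0.4362 * 0.903 * 100
= 39.3889%

39.3889%


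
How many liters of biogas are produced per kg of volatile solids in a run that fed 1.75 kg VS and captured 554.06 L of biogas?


Y = V / VS
= 554.06 / 1.75
= 316.6057 L/kg VS

316.6057 L/kg VS


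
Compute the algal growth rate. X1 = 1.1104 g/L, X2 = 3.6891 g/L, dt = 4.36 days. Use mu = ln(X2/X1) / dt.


mu = ln(X2/X1) / dt
= ln(3.6891/1.1104) / 4.36
= 0.2754 per day

0.2754 per day


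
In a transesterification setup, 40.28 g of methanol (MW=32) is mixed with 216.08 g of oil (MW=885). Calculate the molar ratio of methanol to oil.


Molar ratio = n_MeOH / n_oil = (MeOH/32) / (oil/885) = (MeOH * 885) / (32 * oil)
= (40.28 * 885) / (32 * 216.08)
= 5.1555

5.1555


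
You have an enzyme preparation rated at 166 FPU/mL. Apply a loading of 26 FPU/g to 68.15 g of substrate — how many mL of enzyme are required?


V = dosage * m_sub / activity
V = 26 * 68.15 / 166
V = 10.6741 mL

10.6741 mL


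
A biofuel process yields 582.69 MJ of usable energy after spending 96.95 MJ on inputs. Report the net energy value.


NEV = E_out - E_in
= 582.69 - 96.95
= 485.7400 MJ

485.7400 MJ


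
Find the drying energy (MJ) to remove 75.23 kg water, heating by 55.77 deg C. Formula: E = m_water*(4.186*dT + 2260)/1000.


E = m_water * (4.186 * dT + 2260) / 1000
= 75.23 * (4.186 * 55.77 + 2260) / 1000
= 187.5825 MJ

187.5825 MJ


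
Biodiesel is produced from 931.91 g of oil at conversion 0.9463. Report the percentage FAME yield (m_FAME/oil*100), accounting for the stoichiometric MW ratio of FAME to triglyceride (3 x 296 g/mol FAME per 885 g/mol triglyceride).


m_FAME = oil * conv * (3 * 296 / 885) = oil * conv * (888/885)
= 931.91 * 0.9463 * 888 / 885
= 884.8558 g
Y = m_FAME / oil * 100 = conv * (888/885) * 100
= 0.9463 * 888 / 885 * 100
= 94.95%

94.95%


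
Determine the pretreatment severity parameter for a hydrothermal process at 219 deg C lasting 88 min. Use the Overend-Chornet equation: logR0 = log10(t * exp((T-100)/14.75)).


logR0 = log10(t * exp((T - 100) / 14.75))
= log10(88 * exp((219 - 100) / 14.75))
= 5.4483

5.4483


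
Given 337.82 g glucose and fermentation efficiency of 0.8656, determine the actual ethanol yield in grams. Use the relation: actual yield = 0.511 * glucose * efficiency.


Actual ethanol: m = 0.511 * 337.82 * 0.8656
m = 149.4251 g

149.4251 g


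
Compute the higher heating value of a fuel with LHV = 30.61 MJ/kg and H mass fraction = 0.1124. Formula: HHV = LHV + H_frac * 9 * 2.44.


HHV = LHV + H_frac * 9 * 2.44
= 30.61 + 0.1124 * 9 * 2.44
= 33.0783 MJ/kg

33.0783 MJ/kg


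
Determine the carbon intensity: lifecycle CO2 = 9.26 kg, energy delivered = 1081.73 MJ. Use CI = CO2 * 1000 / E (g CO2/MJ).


CI = CO2 * 1000 / E
= 9.26 * 1000 / 1081.73
= 8.5604 g CO2/MJ

8.5604 g CO2/MJ


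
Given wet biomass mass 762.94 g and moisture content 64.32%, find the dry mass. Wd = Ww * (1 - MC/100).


Wd = Ww * (1 - MC/100)
= 762.94 * (1 - 64.32/100)
= 272.2170 g

272.2170 g


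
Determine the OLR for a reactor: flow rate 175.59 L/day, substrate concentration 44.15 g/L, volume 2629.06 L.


OLR = Q * S / V
= 175.59 * 44.15 / 2629.06
= 2.9487 g/L/day

2.9487 g/L/day


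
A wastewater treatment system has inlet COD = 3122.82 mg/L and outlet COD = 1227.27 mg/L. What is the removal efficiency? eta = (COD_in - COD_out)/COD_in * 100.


eta = (COD_in - COD_out) / COD_in * 100
= (3122.82 - 1227.27) / 3122.82 * 100
= 60.6999%

60.6999%


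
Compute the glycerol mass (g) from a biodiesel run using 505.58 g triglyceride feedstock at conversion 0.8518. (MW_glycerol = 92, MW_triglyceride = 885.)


glycerol = oil * conv * (92/885)
= 505.58 * 0.8518 * 92 / 885
= 44.7685 g

44.7685 g


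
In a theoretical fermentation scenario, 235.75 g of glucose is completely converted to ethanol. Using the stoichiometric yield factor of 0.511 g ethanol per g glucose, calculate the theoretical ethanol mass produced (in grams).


Theoretical ethanol yield: m_EtOH = 0.511 * m_glucose
m_EtOH = 0.511 * 235.75 = 120.4682 g

120.4682 g


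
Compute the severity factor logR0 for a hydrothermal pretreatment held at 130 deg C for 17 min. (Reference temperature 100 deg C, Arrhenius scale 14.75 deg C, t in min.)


logR0 = log10(t * exp((T - 100) / 14.75))
= log10(17 * exp((130 - 100) / 14.75))
= 2.1138

2.1138


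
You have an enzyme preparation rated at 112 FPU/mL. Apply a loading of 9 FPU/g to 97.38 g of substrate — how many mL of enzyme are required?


V = dosage * m_sub / activity
V = 9 * 97.38 / 112
V = 7.8252 mL

7.8252 mL


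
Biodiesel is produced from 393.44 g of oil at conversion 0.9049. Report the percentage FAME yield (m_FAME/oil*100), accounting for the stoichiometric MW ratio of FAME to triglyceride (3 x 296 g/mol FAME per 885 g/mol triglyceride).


m_FAME = oil * conv * (3 * 296 / 885) = oil * conv * (888/885)
= 393.44 * 0.9049 * 888 / 885
= 357.2307 g
Y = m_FAME / oil * 100 = conv * (888/885) * 100
= 0.9049 * 888 / 885 * 100
= 90.80%

90.80%


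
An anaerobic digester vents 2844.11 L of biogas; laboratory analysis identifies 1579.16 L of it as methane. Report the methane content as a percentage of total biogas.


CH4% = V_CH4 / V_total * 100
= 1579.16 / 2844.11 * 100
= 55.5239%

55.5239%


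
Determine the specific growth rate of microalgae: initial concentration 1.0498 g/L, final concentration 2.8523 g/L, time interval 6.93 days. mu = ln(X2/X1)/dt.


mu = ln(X2/X1) / dt
= ln(2.8523/1.0498) / 6.93
= 0.1442 per day

0.1442 per day


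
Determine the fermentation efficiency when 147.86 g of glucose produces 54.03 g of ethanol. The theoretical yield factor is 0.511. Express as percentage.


Fermentation efficiency = (actual / (0.511 * glucose)) * 100
= (54.03 / (0.511 * 147.86)) * 100
= 71.5094%

71.5094%


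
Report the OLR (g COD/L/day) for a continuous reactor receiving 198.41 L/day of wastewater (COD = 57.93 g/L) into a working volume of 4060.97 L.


OLR = Q * S / V
= 198.41 * 57.93 / 4060.97
= 2.8303 g/L/day

2.8303 g/L/day


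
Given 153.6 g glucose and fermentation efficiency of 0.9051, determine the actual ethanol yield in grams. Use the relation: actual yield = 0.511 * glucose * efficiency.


Actual ethanol: m = 0.511 * 153.6 * 0.9051
m = 71.0409 g

71.0409 g


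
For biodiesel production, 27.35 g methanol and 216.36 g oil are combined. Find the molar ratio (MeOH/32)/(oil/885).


Molar ratio = n_MeOH / n_oil = (MeOH/32) / (oil/885) = (MeOH * 885) / (32 * oil)
= (27.35 * 885) / (32 * 216.36)
= 3.4960

3.4960


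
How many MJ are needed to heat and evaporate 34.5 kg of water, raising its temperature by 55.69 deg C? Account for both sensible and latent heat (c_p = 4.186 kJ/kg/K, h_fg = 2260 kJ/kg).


E = m_water * (4.186 * dT + 2260) / 1000
= 34.5 * (4.186 * 55.69 + 2260) / 1000
= 86.0126 MJ

86.0126 MJ


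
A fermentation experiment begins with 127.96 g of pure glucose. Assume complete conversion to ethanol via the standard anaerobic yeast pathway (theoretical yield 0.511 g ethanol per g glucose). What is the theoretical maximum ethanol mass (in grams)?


Theoretical ethanol yield: m_EtOH = 0.511 * m_glucose
m_EtOH = 0.511 * 127.96 = 65.3876 g

65.3876 g


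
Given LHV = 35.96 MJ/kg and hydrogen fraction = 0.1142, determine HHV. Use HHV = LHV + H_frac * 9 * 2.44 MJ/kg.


HHV = LHV + H_frac * 9 * 2.44
= 35.96 + 0.1142 * 9 * 2.44
= 38.4678 MJ/kg

38.4678 MJ/kg


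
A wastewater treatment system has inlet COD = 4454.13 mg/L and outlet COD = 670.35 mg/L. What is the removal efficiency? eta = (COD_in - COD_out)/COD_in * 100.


eta = (COD_in - COD_out) / COD_in * 100
= (4454.13 - 670.35) / 4454.13 * 100
= 84.9499%

84.9499%


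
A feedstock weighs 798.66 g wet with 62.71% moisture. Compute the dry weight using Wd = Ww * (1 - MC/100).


Wd = Ww * (1 - MC/100)
= 798.66 * (1 - 62.71/100)
= 297.8203 g

297.8203 g


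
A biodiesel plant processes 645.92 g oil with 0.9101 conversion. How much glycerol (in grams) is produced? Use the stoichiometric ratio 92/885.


glycerol = oil * conv * (92/885)
= 645.92 * 0.9101 * 92 / 885
= 61.1100 g

61.1100 g


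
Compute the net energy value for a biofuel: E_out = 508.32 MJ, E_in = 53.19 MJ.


NEV = E_out - E_in
= 508.32 - 53.19
= 455.1300 MJ

455.1300 MJ


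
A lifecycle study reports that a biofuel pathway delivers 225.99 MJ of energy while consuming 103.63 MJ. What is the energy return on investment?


EROI = E_out / E_in
= 225.99 / 103.63
= 2.1807

2.1807


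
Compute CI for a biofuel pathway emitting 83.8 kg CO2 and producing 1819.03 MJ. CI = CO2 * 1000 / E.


CI = CO2 * 1000 / E
= 83.8 * 1000 / 1819.03
= 46.0685 g CO2/MJ

46.0685 g CO2/MJ


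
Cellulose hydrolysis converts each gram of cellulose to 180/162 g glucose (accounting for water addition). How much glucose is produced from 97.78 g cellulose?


glucose = cellulose * 180/162
= 97.78 * 180/162
= 108.6444 g

108.6444 g


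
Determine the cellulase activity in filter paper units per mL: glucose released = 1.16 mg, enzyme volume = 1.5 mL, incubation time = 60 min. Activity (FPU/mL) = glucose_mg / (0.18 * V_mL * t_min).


Activity = glucose_mg / (0.18 mg/umol * V_mL * t_min)
= 1.16 / (0.18 * 1.5 * 60)
= 0.0716 FPU/mL

0.0716 FPU/mL


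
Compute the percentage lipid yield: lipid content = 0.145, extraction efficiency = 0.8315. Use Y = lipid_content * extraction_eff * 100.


Y = lipid_content * extraction_eff * 100
= 0.145 * 0.8315 * 100
= 12.0567%

12.0567%
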